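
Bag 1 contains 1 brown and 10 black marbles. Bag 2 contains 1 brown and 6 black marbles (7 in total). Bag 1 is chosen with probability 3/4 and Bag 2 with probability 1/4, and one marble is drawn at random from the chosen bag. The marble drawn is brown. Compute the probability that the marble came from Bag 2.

P(brown | Bag 1) = 1/11; P(brown | Bag 2) = 1/7.
P(brown) = 3/4·1/11 + 1/4·1/7 = 8/77.
By Bayes' rule, P(Bag 2 | brown) = 1/28 / 8/77 = 11/32 ≈ 0.3438.

11/32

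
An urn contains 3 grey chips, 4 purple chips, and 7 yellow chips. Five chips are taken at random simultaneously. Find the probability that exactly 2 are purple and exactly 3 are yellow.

15/143

Unordered draws without replacement: count favorable combinations over C(14,5).
Favorable = C(3,0) · C(4,2) · C(7,3) = 210; total = C(14,5) = 2002.
P = 210/2002 = 15/143 ≈ 0.1049.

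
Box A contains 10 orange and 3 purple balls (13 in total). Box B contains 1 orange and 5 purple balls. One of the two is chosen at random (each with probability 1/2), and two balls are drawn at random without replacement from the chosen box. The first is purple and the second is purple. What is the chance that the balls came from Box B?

52/55

P(E | Box A) = 1/26; P(E | Box B) = 2/3.
P(E) = 1/2·1/26 + 1/2·2/3 = 55/156.
By Bayes' rule, P(Box B | E) = 1/3 / 55/156 = 52/55 ≈ 0.9455.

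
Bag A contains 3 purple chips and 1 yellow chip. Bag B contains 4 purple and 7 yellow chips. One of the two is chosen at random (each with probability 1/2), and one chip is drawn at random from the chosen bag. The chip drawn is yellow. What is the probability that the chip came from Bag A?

11/39

P(yellow | Bag A) = 1/4; P(yellow | Bag B) = 7/11.
P(yellow) = 1/2·1/4 + 1/2·7/11 = 39/88.
By Bayes' rule, P(Bag A | yellow) = 1/8 / 39/88 = 11/39 ≈ 0.2821.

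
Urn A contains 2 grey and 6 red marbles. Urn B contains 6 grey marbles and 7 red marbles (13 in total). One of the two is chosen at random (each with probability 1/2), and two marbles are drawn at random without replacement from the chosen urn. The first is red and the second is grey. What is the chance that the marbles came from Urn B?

49/88

P(E | Urn A) = 3/14; P(E | Urn B) = 7/26.
P(E) = 1/2·3/14 + 1/2·7/26 = 22/91.
By Bayes' rule, P(Urn B | E) = 7/52 / 22/91 = 49/88 ≈ 0.5568.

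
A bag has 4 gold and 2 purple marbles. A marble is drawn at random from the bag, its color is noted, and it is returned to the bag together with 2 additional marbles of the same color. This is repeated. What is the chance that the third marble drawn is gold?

Sum over the four possibilities for the first two draws (gold/not-gold each), tracking how the gold count and total change by +2 per draw.
P(third is gold) = 2/3 ≈ 0.6667. (In a Pólya urn every draw has the same marginal probability 4/6.)

2/3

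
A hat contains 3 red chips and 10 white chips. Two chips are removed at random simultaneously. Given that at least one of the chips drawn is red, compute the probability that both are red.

1/11

P(both red) = C(3,2)/C(13,2) = 1/26; P(at least one red) = 1 − C(10,2)/C(13,2) = 11/26.
Since 'both red' ⊆ 'at least one red', P(both | at least one) = 1/26 / 11/26 = 1/11 ≈ 0.0909.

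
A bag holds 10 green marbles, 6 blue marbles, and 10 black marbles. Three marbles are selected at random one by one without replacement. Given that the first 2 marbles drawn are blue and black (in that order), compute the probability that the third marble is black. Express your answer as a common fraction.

3/8

After removing 1 blue, 1 black, the bag has 9 black out of 24 remaining.
P(third is black | given) = 9/24 = 3/8 ≈ 0.3750.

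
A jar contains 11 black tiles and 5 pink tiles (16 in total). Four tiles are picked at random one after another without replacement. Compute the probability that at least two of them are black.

Sum the hypergeometric tail for j = 2,…,4 black tiles.
Favorable = C(11,2)·C(5,2) + C(11,3)·C(5,1) + C(11,4)·C(5,0) = 1705; total = C(16,4) = 1820.
P = 1705/1820 = 341/364 ≈ 0.9368.

341/364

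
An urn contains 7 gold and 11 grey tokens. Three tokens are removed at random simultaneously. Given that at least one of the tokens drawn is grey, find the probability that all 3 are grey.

P(all 3 grey) = C(11,3)/C(18,3) = 55/272; P(at least one grey) = 1 − C(7,3)/C(18,3) = 781/816.
Since 'all 3 grey' ⊆ 'at least one grey', P(all 3 | at least one) = 55/272 / 781/816 = 15/71 ≈ 0.2113.

15/71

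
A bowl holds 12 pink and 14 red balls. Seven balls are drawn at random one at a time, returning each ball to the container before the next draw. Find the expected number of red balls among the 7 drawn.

By linearity of expectation, E[X] = Σ P(draw i is red); each independent draw has P(red) = 14/26.
E[X] = 7 · 14/26 = 49/13 ≈ 3.7692.

49/13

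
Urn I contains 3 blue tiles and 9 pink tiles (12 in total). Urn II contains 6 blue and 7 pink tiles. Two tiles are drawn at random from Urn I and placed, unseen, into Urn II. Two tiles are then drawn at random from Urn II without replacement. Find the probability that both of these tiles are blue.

397/2310

Condition on how many of the transferred tiles are blue (from Urn I: 3 blue of 12; then Urn II has 15 total).
  0 blue: C(3,0)C(9,2)/C(12,2) = 6/11; then P = C(6,2)/C(15,2) = 1/7
  1 blue: C(3,1)C(9,1)/C(12,2) = 9/22; then P = C(7,2)/C(15,2) = 1/5
  2 blue: C(3,2)C(9,0)/C(12,2) = 1/22; then P = C(8,2)/C(15,2) = 4/15
P(both blue) = 397/2310 ≈ 0.1719.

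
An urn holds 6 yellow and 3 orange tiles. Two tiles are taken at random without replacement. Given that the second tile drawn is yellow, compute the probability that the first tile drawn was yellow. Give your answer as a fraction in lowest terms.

5/8

P(first=yellow and the second tile drawn is yellow) = (6/9)·(5/8) = 5/12.
P(the second tile drawn is yellow) = Σ over first color = 5/12 + 1/4 = 2/3.
By Bayes, P(first=yellow | the second tile drawn is yellow) = 5/12 / 2/3 = 5/8 ≈ 0.6250.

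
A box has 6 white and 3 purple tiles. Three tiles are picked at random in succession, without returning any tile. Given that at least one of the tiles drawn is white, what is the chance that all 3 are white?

20/83

P(all 3 white) = C(6,3)/C(9,3) = 5/21; P(at least one white) = 1 − C(3,3)/C(9,3) = 83/84.
Since 'all 3 white' ⊆ 'at least one white', P(all 3 | at least one) = 5/21 / 83/84 = 20/83 ≈ 0.2410.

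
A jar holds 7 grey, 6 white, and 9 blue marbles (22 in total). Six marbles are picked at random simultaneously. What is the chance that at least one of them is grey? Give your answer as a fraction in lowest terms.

904/969

Use the complement: P(at least one grey) = 1 − P(no grey).
P(none) = C(15,6)/C(22,6) = 5005/74613.
So P = 1 − 5005/74613 = 904/969 ≈ 0.9329.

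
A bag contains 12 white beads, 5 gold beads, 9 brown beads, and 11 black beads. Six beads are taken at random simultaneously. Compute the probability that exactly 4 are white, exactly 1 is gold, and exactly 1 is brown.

Unordered draws without replacement: count favorable combinations over C(37,6).
Favorable = C(12,4) · C(5,1) · C(9,1) · C(11,0) = 22275; total = C(37,6) = 2324784.
P = 22275/2324784 = 675/70448 ≈ 0.0096.

675/70448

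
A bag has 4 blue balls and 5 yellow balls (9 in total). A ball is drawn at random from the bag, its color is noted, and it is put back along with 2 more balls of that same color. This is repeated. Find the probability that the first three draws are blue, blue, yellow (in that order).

Track the composition after each reinforcement of +2.
P = (4/9) · (6/11) · (5/13) = 40/429 ≈ 0.0932.

40/429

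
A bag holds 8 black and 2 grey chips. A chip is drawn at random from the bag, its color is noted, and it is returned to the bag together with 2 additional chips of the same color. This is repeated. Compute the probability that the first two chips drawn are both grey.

1/15

After a grey draw the bag holds 4 grey out of 12.
P = (2/10)·(4/12) = 1/15 ≈ 0.0667.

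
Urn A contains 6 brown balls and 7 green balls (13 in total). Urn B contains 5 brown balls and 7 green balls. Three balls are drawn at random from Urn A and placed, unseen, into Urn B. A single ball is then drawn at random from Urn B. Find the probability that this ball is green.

Condition on how many of the transferred balls are green (from Urn A: 7 green of 13; then Urn B has 15 total).
  0 green: C(7,0)C(6,3)/C(13,3) = 10/143; then P = 7/15
  1 green: C(7,1)C(6,2)/C(13,3) = 105/286; then P = 8/15
  2 green: C(7,2)C(6,1)/C(13,3) = 63/143; then P = 9/15
  3 green: C(7,3)C(6,0)/C(13,3) = 35/286; then P = 10/15
P(green from Urn B) = 112/195 ≈ 0.5744.

112/195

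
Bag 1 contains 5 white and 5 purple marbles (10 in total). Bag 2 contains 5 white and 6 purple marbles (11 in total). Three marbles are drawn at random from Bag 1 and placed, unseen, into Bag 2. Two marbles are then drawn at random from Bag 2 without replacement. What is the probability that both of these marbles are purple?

74/273

Condition on how many of the transferred marbles are purple (from Bag 1: 5 purple of 10; then Bag 2 has 14 total).
  0 purple: C(5,0)C(5,3)/C(10,3) = 1/12; then P = C(6,2)/C(14,2) = 15/91
  1 purple: C(5,1)C(5,2)/C(10,3) = 5/12; then P = C(7,2)/C(14,2) = 3/13
  2 purple: C(5,2)C(5,1)/C(10,3) = 5/12; then P = C(8,2)/C(14,2) = 4/13
  3 purple: C(5,3)C(5,0)/C(10,3) = 1/12; then P = C(9,2)/C(14,2) = 36/91
P(both purple) = 74/273 ≈ 0.2711.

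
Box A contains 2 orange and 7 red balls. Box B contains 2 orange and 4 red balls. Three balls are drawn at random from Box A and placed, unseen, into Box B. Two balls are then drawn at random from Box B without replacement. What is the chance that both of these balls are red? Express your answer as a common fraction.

Condition on how many of the transferred balls are red (from Box A: 7 red of 9; then Box B has 9 total).
  1 red: C(7,1)C(2,2)/C(9,3) = 1/12; then P = C(5,2)/C(9,2) = 5/18
  2 red: C(7,2)C(2,1)/C(9,3) = 1/2; then P = C(6,2)/C(9,2) = 5/12
  3 red: C(7,3)C(2,0)/C(9,3) = 5/12; then P = C(7,2)/C(9,2) = 7/12
P(both red) = 205/432 ≈ 0.4745.

205/432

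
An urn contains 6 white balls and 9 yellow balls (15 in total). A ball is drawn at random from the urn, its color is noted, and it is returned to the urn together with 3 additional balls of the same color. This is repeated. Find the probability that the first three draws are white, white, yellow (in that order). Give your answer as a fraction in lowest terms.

Track the composition after each reinforcement of +3.
P = (6/15) · (9/18) · (9/21) = 3/35 ≈ 0.0857.

3/35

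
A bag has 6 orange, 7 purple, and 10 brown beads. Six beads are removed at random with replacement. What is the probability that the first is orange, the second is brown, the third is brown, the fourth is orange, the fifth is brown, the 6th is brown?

360000/148035889

Multiply the conditional probability of each draw in order, with replacement (the composition resets each draw).
P = (6/23) · (10/23) · (10/23) · (6/23) · (10/23) · (10/23) = 360000/148035889 ≈ 0.0024.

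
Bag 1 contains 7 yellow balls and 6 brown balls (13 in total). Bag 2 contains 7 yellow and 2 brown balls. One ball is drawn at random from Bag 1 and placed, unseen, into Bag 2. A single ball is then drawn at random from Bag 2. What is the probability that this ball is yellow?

49/65

Condition on how many of the transferred balls are yellow (from Bag 1: 7 yellow of 13; then Bag 2 has 10 total).
  0 yellow: C(7,0)C(6,1)/C(13,1) = 6/13; then P = 7/10
  1 yellow: C(7,1)C(6,0)/C(13,1) = 7/13; then P = 8/10
P(yellow from Bag 2) = 49/65 ≈ 0.7538.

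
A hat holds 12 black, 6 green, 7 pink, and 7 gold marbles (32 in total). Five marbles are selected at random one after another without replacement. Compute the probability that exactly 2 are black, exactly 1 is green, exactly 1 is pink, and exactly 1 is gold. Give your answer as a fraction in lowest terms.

693/7192

Unordered draws without replacement: count favorable combinations over C(32,5).
Favorable = C(12,2) · C(6,1) · C(7,1) · C(7,1) = 19404; total = C(32,5) = 201376.
P = 19404/201376 = 693/7192 ≈ 0.0964.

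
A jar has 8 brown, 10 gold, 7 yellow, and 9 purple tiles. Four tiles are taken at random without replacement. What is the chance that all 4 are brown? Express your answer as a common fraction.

35/23188

Unordered draws without replacement: count favorable combinations over C(34,4).
Favorable = C(8,4) · C(10,0) · C(7,0) · C(9,0) = 70; total = C(34,4) = 46376.
P = 70/46376 = 35/23188 ≈ 0.0015.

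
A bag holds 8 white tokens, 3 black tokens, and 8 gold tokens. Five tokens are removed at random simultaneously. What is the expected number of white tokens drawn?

40/19

By linearity of expectation, E[X] = Σ P(draw i is white); by symmetry each draw (even without replacement) has P(white) = 8/19.
E[X] = 5 · 8/19 = 40/19 ≈ 2.1053.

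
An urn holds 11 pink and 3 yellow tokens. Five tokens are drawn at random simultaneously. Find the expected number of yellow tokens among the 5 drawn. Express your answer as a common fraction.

15/14

By linearity of expectation, E[X] = Σ P(draw i is yellow); by symmetry each draw (even without replacement) has P(yellow) = 3/14.
E[X] = 5 · 3/14 = 15/14 ≈ 1.0714.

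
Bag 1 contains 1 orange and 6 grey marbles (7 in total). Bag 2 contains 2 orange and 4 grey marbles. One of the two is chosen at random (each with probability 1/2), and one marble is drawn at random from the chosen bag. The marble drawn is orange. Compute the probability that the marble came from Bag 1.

3/10

P(orange | Bag 1) = 1/7; P(orange | Bag 2) = 1/3.
P(orange) = 1/2·1/7 + 1/2·1/3 = 5/21.
By Bayes' rule, P(Bag 1 | orange) = 1/14 / 5/21 = 3/10 ≈ 0.3000.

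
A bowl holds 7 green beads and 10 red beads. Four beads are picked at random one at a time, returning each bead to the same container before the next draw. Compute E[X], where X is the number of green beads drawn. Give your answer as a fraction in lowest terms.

By linearity of expectation, E[X] = Σ P(draw i is green); each independent draw has P(green) = 7/17.
E[X] = 4 · 7/17 = 28/17 ≈ 1.6471.

28/17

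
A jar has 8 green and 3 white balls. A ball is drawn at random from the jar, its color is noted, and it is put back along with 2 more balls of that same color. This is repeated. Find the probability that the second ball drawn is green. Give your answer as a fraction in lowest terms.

8/11

Condition on the first draw. If first is green (prob 8/11), second-green has prob (10)/(13); if not (prob 3/11), it has prob 8/(13).
P = (8/11)·(10/13) + (3/11)·(8/13) = 8/11 ≈ 0.7273.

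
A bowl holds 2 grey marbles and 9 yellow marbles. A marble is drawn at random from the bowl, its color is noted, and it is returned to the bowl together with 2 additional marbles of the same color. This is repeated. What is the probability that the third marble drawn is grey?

Sum over the four possibilities for the first two draws (grey/not-grey each), tracking how the grey count and total change by +2 per draw.
P(third is grey) = 2/11 ≈ 0.1818. (In a Pólya urn every draw has the same marginal probability 2/11.)

2/11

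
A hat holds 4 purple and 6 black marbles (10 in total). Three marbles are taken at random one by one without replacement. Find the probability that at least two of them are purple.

1/3

Sum the hypergeometric tail for j = 2,…,3 purple marbles.
Favorable = C(4,2)·C(6,1) + C(4,3)·C(6,0) = 40; total = C(10,3) = 120.
P = 40/120 = 1/3 ≈ 0.3333.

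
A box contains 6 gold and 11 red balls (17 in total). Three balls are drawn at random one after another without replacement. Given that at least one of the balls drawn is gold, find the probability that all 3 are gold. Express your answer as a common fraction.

P(all 3 gold) = C(6,3)/C(17,3) = 1/34; P(at least one gold) = 1 − C(11,3)/C(17,3) = 103/136.
Since 'all 3 gold' ⊆ 'at least one gold', P(all 3 | at least one) = 1/34 / 103/136 = 4/103 ≈ 0.0388.

4/103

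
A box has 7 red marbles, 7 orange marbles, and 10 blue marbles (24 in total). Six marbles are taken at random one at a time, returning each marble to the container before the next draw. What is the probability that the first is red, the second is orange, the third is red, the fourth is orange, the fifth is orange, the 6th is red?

117649/191102976

Multiply the conditional probability of each draw in order, with replacement (the composition resets each draw).
P = (7/24) · (7/24) · (7/24) · (7/24) · (7/24) · (7/24) = 117649/191102976 ≈ 0.0006.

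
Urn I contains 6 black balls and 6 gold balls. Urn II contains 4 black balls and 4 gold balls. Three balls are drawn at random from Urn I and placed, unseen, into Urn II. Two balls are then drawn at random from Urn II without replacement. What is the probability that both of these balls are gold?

279/1210

Condition on how many of the transferred balls are gold (from Urn I: 6 gold of 12; then Urn II has 11 total).
  0 gold: C(6,0)C(6,3)/C(12,3) = 1/11; then P = C(4,2)/C(11,2) = 6/55
  1 gold: C(6,1)C(6,2)/C(12,3) = 9/22; then P = C(5,2)/C(11,2) = 2/11
  2 gold: C(6,2)C(6,1)/C(12,3) = 9/22; then P = C(6,2)/C(11,2) = 3/11
  3 gold: C(6,3)C(6,0)/C(12,3) = 1/11; then P = C(7,2)/C(11,2) = 21/55
P(both gold) = 279/1210 ≈ 0.2306.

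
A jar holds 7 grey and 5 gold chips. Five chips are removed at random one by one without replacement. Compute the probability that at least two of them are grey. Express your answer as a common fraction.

21/22

Sum the hypergeometric tail for j = 2,…,5 grey chips.
Favorable = C(7,2)·C(5,3) + C(7,3)·C(5,2) + C(7,4)·C(5,1) + C(7,5)·C(5,0) = 756; total = C(12,5) = 792.
P = 756/792 = 21/22 ≈ 0.9545.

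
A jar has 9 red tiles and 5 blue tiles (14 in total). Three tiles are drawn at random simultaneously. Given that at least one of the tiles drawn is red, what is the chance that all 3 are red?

P(all 3 red) = C(9,3)/C(14,3) = 3/13; P(at least one red) = 1 − C(5,3)/C(14,3) = 177/182.
Since 'all 3 red' ⊆ 'at least one red', P(all 3 | at least one) = 3/13 / 177/182 = 14/59 ≈ 0.2373.

14/59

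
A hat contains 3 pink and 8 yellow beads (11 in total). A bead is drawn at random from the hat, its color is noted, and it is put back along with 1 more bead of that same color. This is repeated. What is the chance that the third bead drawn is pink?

3/11

Sum over the four possibilities for the first two draws (pink/not-pink each), tracking how the pink count and total change by +1 per draw.
P(third is pink) = 3/11 ≈ 0.2727. (In a Pólya urn every draw has the same marginal probability 3/11.)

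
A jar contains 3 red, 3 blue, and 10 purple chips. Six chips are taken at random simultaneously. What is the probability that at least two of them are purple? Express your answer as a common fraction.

7947/8008

Sum the hypergeometric tail for j = 2,…,6 purple chips.
Favorable = C(10,2)·C(6,4) + C(10,3)·C(6,3) + C(10,4)·C(6,2) + C(10,5)·C(6,1) + C(10,6)·C(6,0) = 7947; total = C(16,6) = 8008.
P = 7947/8008 = 7947/8008 ≈ 0.9924.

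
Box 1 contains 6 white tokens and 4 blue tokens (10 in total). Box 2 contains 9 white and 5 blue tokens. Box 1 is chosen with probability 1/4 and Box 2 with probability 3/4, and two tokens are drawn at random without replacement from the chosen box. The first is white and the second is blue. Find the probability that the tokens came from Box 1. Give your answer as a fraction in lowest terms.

P(E | Box 1) = 4/15; P(E | Box 2) = 45/182.
P(E) = 1/4·4/15 + 3/4·45/182 = 2753/10920.
By Bayes' rule, P(Box 1 | E) = 1/15 / 2753/10920 = 728/2753 ≈ 0.2644.

728/2753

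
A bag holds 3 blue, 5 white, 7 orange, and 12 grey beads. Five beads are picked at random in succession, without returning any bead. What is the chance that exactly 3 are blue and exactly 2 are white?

Unordered draws without replacement: count favorable combinations over C(27,5).
Favorable = C(3,3) · C(5,2) · C(7,0) · C(12,0) = 10; total = C(27,5) = 80730.
P = 10/80730 = 1/8073 ≈ 0.0001.

1/8073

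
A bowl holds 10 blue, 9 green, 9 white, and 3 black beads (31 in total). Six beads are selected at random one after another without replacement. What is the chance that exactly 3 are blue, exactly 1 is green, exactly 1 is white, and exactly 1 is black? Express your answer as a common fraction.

3240/81809

Unordered draws without replacement: count favorable combinations over C(31,6).
Favorable = C(10,3) · C(9,1) · C(9,1) · C(3,1) = 29160; total = C(31,6) = 736281.
P = 29160/736281 = 3240/81809 ≈ 0.0396.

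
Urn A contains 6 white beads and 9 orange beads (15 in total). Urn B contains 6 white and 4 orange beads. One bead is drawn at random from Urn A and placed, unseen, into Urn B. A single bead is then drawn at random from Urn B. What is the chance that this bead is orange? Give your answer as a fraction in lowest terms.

Condition on how many of the transferred beads are orange (from Urn A: 9 orange of 15; then Urn B has 11 total).
  0 orange: C(9,0)C(6,1)/C(15,1) = 2/5; then P = 4/11
  1 orange: C(9,1)C(6,0)/C(15,1) = 3/5; then P = 5/11
P(orange from Urn B) = 23/55 ≈ 0.4182.

23/55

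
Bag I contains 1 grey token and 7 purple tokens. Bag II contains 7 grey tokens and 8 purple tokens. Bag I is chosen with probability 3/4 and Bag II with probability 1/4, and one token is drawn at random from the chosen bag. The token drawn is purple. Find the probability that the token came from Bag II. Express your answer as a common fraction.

64/379

P(purple | Bag I) = 7/8; P(purple | Bag II) = 8/15.
P(purple) = 3/4·7/8 + 1/4·8/15 = 379/480.
By Bayes' rule, P(Bag II | purple) = 2/15 / 379/480 = 64/379 ≈ 0.1689.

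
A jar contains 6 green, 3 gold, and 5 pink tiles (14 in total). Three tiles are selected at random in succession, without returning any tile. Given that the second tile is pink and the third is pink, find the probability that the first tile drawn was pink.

P(first=pink and the second tile is pink and the third is pink) = (5/14)·(4/13)·(3/12) = 5/182.
P(E) = Σ over first color = 5/91 + 5/182 + 5/182 = 10/91.
By Bayes, P(first=pink | E) = 5/182 / 10/91 = 1/4 ≈ 0.2500.

1/4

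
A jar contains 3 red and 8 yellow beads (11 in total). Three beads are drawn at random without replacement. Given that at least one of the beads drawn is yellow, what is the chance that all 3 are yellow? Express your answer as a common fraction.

14/41

P(all 3 yellow) = C(8,3)/C(11,3) = 56/165; P(at least one yellow) = 1 − C(3,3)/C(11,3) = 164/165.
Since 'all 3 yellow' ⊆ 'at least one yellow', P(all 3 | at least one) = 56/165 / 164/165 = 14/41 ≈ 0.3415.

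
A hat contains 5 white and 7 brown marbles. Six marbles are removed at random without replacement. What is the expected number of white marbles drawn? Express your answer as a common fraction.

5/2

By linearity of expectation, E[X] = Σ P(draw i is white); by symmetry each draw (even without replacement) has P(white) = 5/12.
E[X] = 6 · 5/12 = 5/2 ≈ 2.5000.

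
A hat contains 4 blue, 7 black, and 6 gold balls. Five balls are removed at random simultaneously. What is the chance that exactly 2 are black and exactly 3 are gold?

Unordered draws without replacement: count favorable combinations over C(17,5).
Favorable = C(4,0) · C(7,2) · C(6,3) = 420; total = C(17,5) = 6188.
P = 420/6188 = 15/221 ≈ 0.0679.

15/221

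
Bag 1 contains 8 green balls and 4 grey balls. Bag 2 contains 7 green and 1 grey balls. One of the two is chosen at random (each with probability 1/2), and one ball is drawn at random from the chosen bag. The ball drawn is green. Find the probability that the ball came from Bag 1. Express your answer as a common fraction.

P(green | Bag 1) = 2/3; P(green | Bag 2) = 7/8.
P(green) = 1/2·2/3 + 1/2·7/8 = 37/48.
By Bayes' rule, P(Bag 1 | green) = 1/3 / 37/48 = 16/37 ≈ 0.4324.

16/37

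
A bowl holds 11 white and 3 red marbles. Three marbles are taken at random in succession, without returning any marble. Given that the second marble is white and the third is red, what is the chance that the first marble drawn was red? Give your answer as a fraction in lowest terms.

P(first=red and the second marble is white and the third is red) = (3/14)·(11/13)·(2/12) = 11/364.
P(E) = Σ over first color = 55/364 + 11/364 = 33/182.
By Bayes, P(first=red | E) = 11/364 / 33/182 = 1/6 ≈ 0.1667.

1/6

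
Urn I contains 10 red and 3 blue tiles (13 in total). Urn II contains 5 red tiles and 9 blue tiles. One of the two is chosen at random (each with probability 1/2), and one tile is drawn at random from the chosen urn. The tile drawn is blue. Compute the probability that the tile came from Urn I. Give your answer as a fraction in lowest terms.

14/53

P(blue | Urn I) = 3/13; P(blue | Urn II) = 9/14.
P(blue) = 1/2·3/13 + 1/2·9/14 = 159/364.
By Bayes' rule, P(Urn I | blue) = 3/26 / 159/364 = 14/53 ≈ 0.2642.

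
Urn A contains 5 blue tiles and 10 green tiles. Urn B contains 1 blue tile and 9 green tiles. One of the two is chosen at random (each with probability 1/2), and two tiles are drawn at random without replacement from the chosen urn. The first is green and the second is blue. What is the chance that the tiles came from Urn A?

P(E | Urn A) = 5/21; P(E | Urn B) = 1/10.
P(E) = 1/2·5/21 + 1/2·1/10 = 71/420.
By Bayes' rule, P(Urn A | E) = 5/42 / 71/420 = 50/71 ≈ 0.7042.

50/71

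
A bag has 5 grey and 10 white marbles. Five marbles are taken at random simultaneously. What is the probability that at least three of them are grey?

Sum the hypergeometric tail for j = 3,…,5 grey marbles.
Favorable = C(5,3)·C(10,2) + C(5,4)·C(10,1) + C(5,5)·C(10,0) = 501; total = C(15,5) = 3003.
P = 501/3003 = 167/1001 ≈ 0.1668.

167/1001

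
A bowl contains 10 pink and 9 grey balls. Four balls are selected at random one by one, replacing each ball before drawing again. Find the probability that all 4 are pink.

10000/130321

Multiply the conditional probability of each draw in order, with replacement (the composition resets each draw).
P = (10/19) · (10/19) · (10/19) · (10/19) = 10000/130321 ≈ 0.0767.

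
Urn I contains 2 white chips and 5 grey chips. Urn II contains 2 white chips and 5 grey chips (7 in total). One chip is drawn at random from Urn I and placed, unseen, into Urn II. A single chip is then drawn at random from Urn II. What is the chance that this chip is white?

2/7

Condition on how many of the transferred chips are white (from Urn I: 2 white of 7; then Urn II has 8 total).
  0 white: C(2,0)C(5,1)/C(7,1) = 5/7; then P = 2/8
  1 white: C(2,1)C(5,0)/C(7,1) = 2/7; then P = 3/8
P(white from Urn II) = 2/7 ≈ 0.2857.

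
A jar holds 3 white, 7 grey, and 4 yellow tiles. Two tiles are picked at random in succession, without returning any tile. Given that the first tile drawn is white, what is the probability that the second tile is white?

2/13

After removing 1 white, the jar has 2 white out of 13 remaining.
P(second is white | given) = 2/13 ≈ 0.1538.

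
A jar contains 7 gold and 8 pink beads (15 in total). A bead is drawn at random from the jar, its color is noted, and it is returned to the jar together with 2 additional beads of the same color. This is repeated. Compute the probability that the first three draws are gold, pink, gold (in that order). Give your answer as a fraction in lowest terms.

Track the composition after each reinforcement of +2.
P = (7/15) · (8/17) · (9/19) = 168/1615 ≈ 0.1040.

168/1615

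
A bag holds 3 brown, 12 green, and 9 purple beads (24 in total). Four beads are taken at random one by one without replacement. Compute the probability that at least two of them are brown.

Sum the hypergeometric tail for j = 2,…,3 brown beads.
Favorable = C(3,2)·C(21,2) + C(3,3)·C(21,1) = 651; total = C(24,4) = 10626.
P = 651/10626 = 31/506 ≈ 0.0613.

31/506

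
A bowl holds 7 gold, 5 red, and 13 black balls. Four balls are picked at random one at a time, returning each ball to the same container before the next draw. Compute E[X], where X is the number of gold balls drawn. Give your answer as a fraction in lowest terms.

28/25

By linearity of expectation, E[X] = Σ P(draw i is gold); each independent draw has P(gold) = 7/25.
E[X] = 4 · 7/25 = 28/25 ≈ 1.1200.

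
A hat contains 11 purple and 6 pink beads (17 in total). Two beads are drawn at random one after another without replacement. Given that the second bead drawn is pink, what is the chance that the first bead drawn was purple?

11/16

P(first=purple and the second bead drawn is pink) = (11/17)·(6/16) = 33/136.
P(the second bead drawn is pink) = Σ over first color = 33/136 + 15/136 = 6/17.
By Bayes, P(first=purple | the second bead drawn is pink) = 33/136 / 6/17 = 11/16 ≈ 0.6875.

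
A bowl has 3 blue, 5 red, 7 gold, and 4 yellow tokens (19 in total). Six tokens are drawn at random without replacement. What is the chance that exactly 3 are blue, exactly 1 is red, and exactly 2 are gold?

Unordered draws without replacement: count favorable combinations over C(19,6).
Favorable = C(3,3) · C(5,1) · C(7,2) · C(4,0) = 105; total = C(19,6) = 27132.
P = 105/27132 = 5/1292 ≈ 0.0039.

5/1292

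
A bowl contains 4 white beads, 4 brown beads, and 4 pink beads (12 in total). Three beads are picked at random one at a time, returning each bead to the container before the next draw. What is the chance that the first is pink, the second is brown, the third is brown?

1/27

Multiply the conditional probability of each draw in order, with replacement (the composition resets each draw).
P = (4/12) · (4/12) · (4/12) = 1/27 ≈ 0.0370.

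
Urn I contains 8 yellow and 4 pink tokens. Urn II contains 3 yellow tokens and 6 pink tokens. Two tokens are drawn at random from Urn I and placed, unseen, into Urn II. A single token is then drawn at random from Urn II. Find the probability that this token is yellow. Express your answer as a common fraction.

13/33

Condition on how many of the transferred tokens are yellow (from Urn I: 8 yellow of 12; then Urn II has 11 total).
  0 yellow: C(8,0)C(4,2)/C(12,2) = 1/11; then P = 3/11
  1 yellow: C(8,1)C(4,1)/C(12,2) = 16/33; then P = 4/11
  2 yellow: C(8,2)C(4,0)/C(12,2) = 14/33; then P = 5/11
P(yellow from Urn II) = 13/33 ≈ 0.3939.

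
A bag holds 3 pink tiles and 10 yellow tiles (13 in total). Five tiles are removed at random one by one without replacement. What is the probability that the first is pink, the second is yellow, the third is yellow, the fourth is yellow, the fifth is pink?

4/143

Multiply the conditional probability of each draw in order, without replacement, so each draw removes one from its color and from the total.
P = (3/13) · (10/12) · (9/11) · (8/10) · (2/9) = 4/143 ≈ 0.0280.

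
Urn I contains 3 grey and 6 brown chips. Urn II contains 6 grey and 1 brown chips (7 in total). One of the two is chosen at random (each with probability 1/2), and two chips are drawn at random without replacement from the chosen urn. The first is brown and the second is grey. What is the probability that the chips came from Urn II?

4/11

P(E | Urn I) = 1/4; P(E | Urn II) = 1/7.
P(E) = 1/2·1/4 + 1/2·1/7 = 11/56.
By Bayes' rule, P(Urn II | E) = 1/14 / 11/56 = 4/11 ≈ 0.3636.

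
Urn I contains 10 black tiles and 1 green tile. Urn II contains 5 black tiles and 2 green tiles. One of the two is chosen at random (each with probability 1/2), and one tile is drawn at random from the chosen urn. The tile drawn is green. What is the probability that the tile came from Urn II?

22/29

P(green | Urn I) = 1/11; P(green | Urn II) = 2/7.
P(green) = 1/2·1/11 + 1/2·2/7 = 29/154.
By Bayes' rule, P(Urn II | green) = 1/7 / 29/154 = 22/29 ≈ 0.7586.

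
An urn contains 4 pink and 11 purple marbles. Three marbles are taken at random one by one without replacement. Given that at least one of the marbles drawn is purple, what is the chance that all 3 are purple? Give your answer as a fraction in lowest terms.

P(all 3 purple) = C(11,3)/C(15,3) = 33/91; P(at least one purple) = 1 − C(4,3)/C(15,3) = 451/455.
Since 'all 3 purple' ⊆ 'at least one purple', P(all 3 | at least one) = 33/91 / 451/455 = 15/41 ≈ 0.3659.

15/41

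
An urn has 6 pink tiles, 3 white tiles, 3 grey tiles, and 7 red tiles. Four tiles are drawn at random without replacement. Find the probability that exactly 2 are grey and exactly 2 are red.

Unordered draws without replacement: count favorable combinations over C(19,4).
Favorable = C(6,0) · C(3,0) · C(3,2) · C(7,2) = 63; total = C(19,4) = 3876.
P = 63/3876 = 21/1292 ≈ 0.0163.

21/1292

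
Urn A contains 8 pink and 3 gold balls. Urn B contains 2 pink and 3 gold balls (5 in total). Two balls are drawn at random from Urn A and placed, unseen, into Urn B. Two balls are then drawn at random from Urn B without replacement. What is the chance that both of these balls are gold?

86/385

Condition on how many of the transferred balls are gold (from Urn A: 3 gold of 11; then Urn B has 7 total).
  0 gold: C(3,0)C(8,2)/C(11,2) = 28/55; then P = C(3,2)/C(7,2) = 1/7
  1 gold: C(3,1)C(8,1)/C(11,2) = 24/55; then P = C(4,2)/C(7,2) = 2/7
  2 gold: C(3,2)C(8,0)/C(11,2) = 3/55; then P = C(5,2)/C(7,2) = 10/21
P(both gold) = 86/385 ≈ 0.2234.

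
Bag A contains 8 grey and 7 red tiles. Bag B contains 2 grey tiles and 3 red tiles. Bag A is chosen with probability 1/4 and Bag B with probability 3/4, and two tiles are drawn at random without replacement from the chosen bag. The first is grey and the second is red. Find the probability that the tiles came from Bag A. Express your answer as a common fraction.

8/35

P(E | Bag A) = 4/15; P(E | Bag B) = 3/10.
P(E) = 1/4·4/15 + 3/4·3/10 = 7/24.
By Bayes' rule, P(Bag A | E) = 1/15 / 7/24 = 8/35 ≈ 0.2286.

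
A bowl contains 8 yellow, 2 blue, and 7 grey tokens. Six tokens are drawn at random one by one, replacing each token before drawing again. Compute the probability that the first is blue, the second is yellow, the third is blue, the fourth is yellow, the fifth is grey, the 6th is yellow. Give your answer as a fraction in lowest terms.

14336/24137569

Multiply the conditional probability of each draw in order, with replacement (the composition resets each draw).
P = (2/17) · (8/17) · (2/17) · (8/17) · (7/17) · (8/17) = 14336/24137569 ≈ 0.0006.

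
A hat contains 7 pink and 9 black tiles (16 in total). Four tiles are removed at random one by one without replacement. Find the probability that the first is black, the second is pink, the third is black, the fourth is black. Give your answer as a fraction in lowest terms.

Multiply the conditional probability of each draw in order, without replacement, so each draw removes one from its color and from the total.
P = (9/16) · (7/15) · (8/14) · (7/13) = 21/260 ≈ 0.0808.

21/260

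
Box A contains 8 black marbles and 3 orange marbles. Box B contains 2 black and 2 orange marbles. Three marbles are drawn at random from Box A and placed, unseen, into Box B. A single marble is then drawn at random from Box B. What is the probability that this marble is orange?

31/77

Condition on how many of the transferred marbles are orange (from Box A: 3 orange of 11; then Box B has 7 total).
  0 orange: C(3,0)C(8,3)/C(11,3) = 56/165; then P = 2/7
  1 orange: C(3,1)C(8,2)/C(11,3) = 28/55; then P = 3/7
  2 orange: C(3,2)C(8,1)/C(11,3) = 8/55; then P = 4/7
  3 orange: C(3,3)C(8,0)/C(11,3) = 1/165; then P = 5/7
P(orange from Box B) = 31/77 ≈ 0.4026.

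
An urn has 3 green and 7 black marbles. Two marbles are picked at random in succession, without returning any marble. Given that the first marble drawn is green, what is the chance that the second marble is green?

After removing 1 green, the urn has 2 green out of 9 remaining.
P(second is green | given) = 2/9 ≈ 0.2222.

2/9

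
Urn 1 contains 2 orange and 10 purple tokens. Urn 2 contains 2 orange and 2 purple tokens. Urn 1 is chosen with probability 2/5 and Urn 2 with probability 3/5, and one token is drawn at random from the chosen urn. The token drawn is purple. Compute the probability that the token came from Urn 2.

P(purple | Urn 1) = 5/6; P(purple | Urn 2) = 1/2.
P(purple) = 2/5·5/6 + 3/5·1/2 = 19/30.
By Bayes' rule, P(Urn 2 | purple) = 3/10 / 19/30 = 9/19 ≈ 0.4737.

9/19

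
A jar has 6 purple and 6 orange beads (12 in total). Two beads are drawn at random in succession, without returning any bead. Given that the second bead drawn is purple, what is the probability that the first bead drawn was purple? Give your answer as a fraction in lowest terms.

5/11

P(first=purple and the second bead drawn is purple) = (6/12)·(5/11) = 5/22.
P(the second bead drawn is purple) = Σ over first color = 5/22 + 3/11 = 1/2.
By Bayes, P(first=purple | the second bead drawn is purple) = 5/22 / 1/2 = 5/11 ≈ 0.4545.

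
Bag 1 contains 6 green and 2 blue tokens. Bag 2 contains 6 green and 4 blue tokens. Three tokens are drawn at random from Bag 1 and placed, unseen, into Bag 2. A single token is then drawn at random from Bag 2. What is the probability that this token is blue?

19/52

Condition on how many of the transferred tokens are blue (from Bag 1: 2 blue of 8; then Bag 2 has 13 total).
  0 blue: C(2,0)C(6,3)/C(8,3) = 5/14; then P = 4/13
  1 blue: C(2,1)C(6,2)/C(8,3) = 15/28; then P = 5/13
  2 blue: C(2,2)C(6,1)/C(8,3) = 3/28; then P = 6/13
P(blue from Bag 2) = 19/52 ≈ 0.3654.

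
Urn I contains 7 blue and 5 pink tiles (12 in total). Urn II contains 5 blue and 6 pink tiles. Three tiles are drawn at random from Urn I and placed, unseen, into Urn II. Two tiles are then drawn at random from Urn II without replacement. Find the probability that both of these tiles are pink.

Condition on how many of the transferred tiles are pink (from Urn I: 5 pink of 12; then Urn II has 14 total).
  0 pink: C(5,0)C(7,3)/C(12,3) = 7/44; then P = C(6,2)/C(14,2) = 15/91
  1 pink: C(5,1)C(7,2)/C(12,3) = 21/44; then P = C(7,2)/C(14,2) = 3/13
  2 pink: C(5,2)C(7,1)/C(12,3) = 7/22; then P = C(8,2)/C(14,2) = 4/13
  3 pink: C(5,3)C(7,0)/C(12,3) = 1/22; then P = C(9,2)/C(14,2) = 36/91
P(both pink) = 505/2002 ≈ 0.2522.

505/2002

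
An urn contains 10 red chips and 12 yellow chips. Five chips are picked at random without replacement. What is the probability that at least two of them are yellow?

17/19

Sum the hypergeometric tail for j = 2,…,5 yellow chips.
Favorable = C(12,2)·C(10,3) + C(12,3)·C(10,2) + C(12,4)·C(10,1) + C(12,5)·C(10,0) = 23562; total = C(22,5) = 26334.
P = 23562/26334 = 17/19 ≈ 0.8947.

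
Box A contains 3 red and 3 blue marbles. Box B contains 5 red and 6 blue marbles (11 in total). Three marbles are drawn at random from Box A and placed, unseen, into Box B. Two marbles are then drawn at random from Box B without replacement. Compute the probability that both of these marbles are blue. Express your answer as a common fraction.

123/455

Condition on how many of the transferred marbles are blue (from Box A: 3 blue of 6; then Box B has 14 total).
  0 blue: C(3,0)C(3,3)/C(6,3) = 1/20; then P = C(6,2)/C(14,2) = 15/91
  1 blue: C(3,1)C(3,2)/C(6,3) = 9/20; then P = C(7,2)/C(14,2) = 3/13
  2 blue: C(3,2)C(3,1)/C(6,3) = 9/20; then P = C(8,2)/C(14,2) = 4/13
  3 blue: C(3,3)C(3,0)/C(6,3) = 1/20; then P = C(9,2)/C(14,2) = 36/91
P(both blue) = 123/455 ≈ 0.2703.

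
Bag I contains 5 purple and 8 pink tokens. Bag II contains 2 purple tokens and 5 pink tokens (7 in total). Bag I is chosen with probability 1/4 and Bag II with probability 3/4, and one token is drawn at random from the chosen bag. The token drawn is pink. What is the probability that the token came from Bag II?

195/251

P(pink | Bag I) = 8/13; P(pink | Bag II) = 5/7.
P(pink) = 1/4·8/13 + 3/4·5/7 = 251/364.
By Bayes' rule, P(Bag II | pink) = 15/28 / 251/364 = 195/251 ≈ 0.7769.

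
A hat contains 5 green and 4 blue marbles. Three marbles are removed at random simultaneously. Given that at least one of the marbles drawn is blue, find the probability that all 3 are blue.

P(all 3 blue) = C(4,3)/C(9,3) = 1/21; P(at least one blue) = 1 − C(5,3)/C(9,3) = 37/42.
Since 'all 3 blue' ⊆ 'at least one blue', P(all 3 | at least one) = 1/21 / 37/42 = 2/37 ≈ 0.0541.

2/37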